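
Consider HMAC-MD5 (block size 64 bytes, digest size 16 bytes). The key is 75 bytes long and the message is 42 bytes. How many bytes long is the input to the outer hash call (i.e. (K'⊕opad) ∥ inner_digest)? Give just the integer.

Key is 75 > 64 bytes, so it is hashed to 16 bytes then zero-padded to 64: |K'| = 64.
Outer input = (K'⊕opad) ∥ H(inner) → 64 + 16 = 80 bytes.

80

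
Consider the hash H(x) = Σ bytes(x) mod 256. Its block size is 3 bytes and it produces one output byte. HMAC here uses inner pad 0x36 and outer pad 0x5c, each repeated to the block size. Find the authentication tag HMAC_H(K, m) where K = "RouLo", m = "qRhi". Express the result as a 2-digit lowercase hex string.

2c

Key "RouLo" = 52 6f 75 4c 6f is 5 bytes > B = 3, so hash it first: H(key) = f1, then zero-pad to 3 bytes: K' = f1 00 00.
K' ⊕ ipad = c7 36 36.  K' ⊕ opad = ad 5c 5c.
Inner input = (K'⊕ipad) ∥ m = c7 36 36 ∥ 71 52 68 69.
Inner hash: sum = 199+54+54+113+82+104+105 = 711; mod 256 = 199 → c7.
Outer input = (K'⊕opad) ∥ inner = ad 5c 5c ∥ c7.
Outer hash (tag): sum = 173+92+92+199 = 556; mod 256 = 44 → 2c.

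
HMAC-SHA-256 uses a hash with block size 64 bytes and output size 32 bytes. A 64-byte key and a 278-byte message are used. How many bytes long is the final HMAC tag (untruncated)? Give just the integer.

The tag is one SHA-256 digest: 32 bytes.

32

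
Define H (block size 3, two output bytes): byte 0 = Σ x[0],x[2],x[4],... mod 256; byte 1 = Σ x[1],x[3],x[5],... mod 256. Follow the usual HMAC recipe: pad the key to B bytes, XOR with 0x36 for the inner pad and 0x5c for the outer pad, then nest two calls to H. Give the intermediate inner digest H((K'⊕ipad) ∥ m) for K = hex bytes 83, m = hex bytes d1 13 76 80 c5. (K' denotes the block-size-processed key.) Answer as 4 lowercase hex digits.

Key hex bytes 83 is 1 byte ≤ B = 3; zero-pad to 3 bytes: K' = 83 00 00.
K' ⊕ ipad = b5 36 36.
Inner input = b5 36 36 ∥ d1 13 76 80 c5.
Inner hash: even-index sum = 382 mod 256 = 126; odd-index sum = 578 mod 256 = 66 → 7e 42.

7e42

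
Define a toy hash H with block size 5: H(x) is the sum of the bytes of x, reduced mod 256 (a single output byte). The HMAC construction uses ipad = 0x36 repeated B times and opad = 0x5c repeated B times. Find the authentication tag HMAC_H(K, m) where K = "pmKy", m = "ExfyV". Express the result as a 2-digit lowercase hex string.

Key "pmKy" = 70 6d 4b 79 is 4 bytes ≤ B = 5; zero-pad to 5 bytes: K' = 70 6d 4b 79 00.
K' ⊕ ipad = 46 5b 7d 4f 36.  K' ⊕ opad = 2c 31 17 25 5c.
Inner input = (K'⊕ipad) ∥ m = 46 5b 7d 4f 36 ∥ 45 78 66 79 56.
Inner hash: sum = 70+91+125+79+54+69+120+102+121+86 = 917; mod 256 = 149 → 95.
Outer input = (K'⊕opad) ∥ inner = 2c 31 17 25 5c ∥ 95.
Outer hash (tag): sum = 44+49+23+37+92+149 = 394; mod 256 = 138 → 8a.

8a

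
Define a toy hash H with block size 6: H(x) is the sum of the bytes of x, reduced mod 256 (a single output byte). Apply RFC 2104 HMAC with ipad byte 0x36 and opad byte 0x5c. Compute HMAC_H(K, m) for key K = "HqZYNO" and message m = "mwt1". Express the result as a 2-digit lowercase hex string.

Key "HqZYNO" = 48 71 5a 59 4e 4f is exactly B = 6 bytes: K' = 48 71 5a 59 4e 4f.
K' ⊕ ipad = 7e 47 6c 6f 78 79.  K' ⊕ opad = 14 2d 06 05 12 13.
Inner input = (K'⊕ipad) ∥ m = 7e 47 6c 6f 78 79 ∥ 6d 77 74 31.
Inner hash: sum = 126+71+108+111+120+121+109+119+116+49 = 1050; mod 256 = 26 → 1a.
Outer input = (K'⊕opad) ∥ inner = 14 2d 06 05 12 13 ∥ 1a.
Outer hash (tag): sum = 20+45+6+5+18+19+26 = 139 → 8b.

8b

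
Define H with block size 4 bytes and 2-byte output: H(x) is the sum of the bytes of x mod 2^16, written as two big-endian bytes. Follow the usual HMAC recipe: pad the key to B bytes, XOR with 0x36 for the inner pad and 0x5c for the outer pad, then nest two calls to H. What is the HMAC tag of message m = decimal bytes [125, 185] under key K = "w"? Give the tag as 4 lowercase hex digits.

Key "w" = 77 is 1 byte ≤ B = 4; zero-pad to 4 bytes: K' = 77 00 00 00.
K' ⊕ ipad = 41 36 36 36.  K' ⊕ opad = 2b 5c 5c 5c.
Inner input = (K'⊕ipad) ∥ m = 41 36 36 36 ∥ 7d b9.
Inner hash: sum = 65+54+54+54+125+185 = 537 → 02 19.
Outer input = (K'⊕opad) ∥ inner = 2b 5c 5c 5c ∥ 02 19.
Outer hash (tag): sum = 43+92+92+92+2+25 = 346 → 01 5a.

015a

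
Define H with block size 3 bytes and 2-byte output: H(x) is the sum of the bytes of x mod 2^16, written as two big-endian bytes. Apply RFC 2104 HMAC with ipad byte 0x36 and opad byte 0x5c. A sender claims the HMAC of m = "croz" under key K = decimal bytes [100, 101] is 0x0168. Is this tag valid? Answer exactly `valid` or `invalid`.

Key decimal bytes [100, 101] = 64 65 is 2 bytes ≤ B = 3; zero-pad to 3 bytes: K' = 64 65 00.
K' ⊕ ipad = 52 53 36; K' ⊕ opad = 38 39 5c.
Inner hash: sum = 82+83+54+99+114+111+122 = 665 → 02 99.
Outer hash (recomputed tag): sum = 56+57+92+2+153 = 360 → 01 68.
Recomputed tag = 0168; claimed = 0168 → match.

valid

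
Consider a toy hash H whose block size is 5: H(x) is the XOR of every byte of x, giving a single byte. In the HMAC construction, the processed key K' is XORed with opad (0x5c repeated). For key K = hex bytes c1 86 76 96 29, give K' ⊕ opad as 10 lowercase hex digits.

Key hex bytes c1 86 76 96 29 is exactly B = 5 bytes: K' = c1 86 76 96 29.
XOR each byte with 0x5c: c1⊕5c=9d, 86⊕5c=da, 76⊕5c=2a, 96⊕5c=ca, 29⊕5c=75.

9dda2aca75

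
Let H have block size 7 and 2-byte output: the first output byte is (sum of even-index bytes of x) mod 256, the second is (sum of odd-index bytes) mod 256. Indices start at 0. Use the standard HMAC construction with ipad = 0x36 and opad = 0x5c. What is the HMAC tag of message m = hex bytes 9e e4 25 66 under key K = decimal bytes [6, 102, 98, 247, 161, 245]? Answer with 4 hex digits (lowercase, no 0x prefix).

8829

Key decimal bytes [6, 102, 98, 247, 161, 245] = 06 66 62 f7 a1 f5 is 6 bytes ≤ B = 7; zero-pad to 7 bytes: K' = 06 66 62 f7 a1 f5 00.
K' ⊕ ipad = 30 50 54 c1 97 c3 36.  K' ⊕ opad = 5a 3a 3e ab fd a9 5c.
Inner input = (K'⊕ipad) ∥ m = 30 50 54 c1 97 c3 36 ∥ 9e e4 25 66.
Inner hash: even-index sum = 667 mod 256 = 155; odd-index sum = 663 mod 256 = 151 → 9b 97.
Outer input = (K'⊕opad) ∥ inner = 5a 3a 3e ab fd a9 5c ∥ 9b 97.
Outer hash (tag): even-index sum = 648 mod 256 = 136; odd-index sum = 553 mod 256 = 41 → 88 29.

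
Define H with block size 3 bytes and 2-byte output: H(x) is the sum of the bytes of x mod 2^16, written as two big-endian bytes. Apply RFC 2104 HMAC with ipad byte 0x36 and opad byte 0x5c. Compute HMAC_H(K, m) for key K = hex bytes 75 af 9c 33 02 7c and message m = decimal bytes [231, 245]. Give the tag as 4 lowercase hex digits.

Key hex bytes 75 af 9c 33 02 7c is 6 bytes > B = 3, so hash it first: H(key) = 02 71, then zero-pad to 3 bytes: K' = 02 71 00.
K' ⊕ ipad = 34 47 36.  K' ⊕ opad = 5e 2d 5c.
Inner input = (K'⊕ipad) ∥ m = 34 47 36 ∥ e7 f5.
Inner hash: sum = 52+71+54+231+245 = 653 → 02 8d.
Outer input = (K'⊕opad) ∥ inner = 5e 2d 5c ∥ 02 8d.
Outer hash (tag): sum = 94+45+92+2+141 = 374 → 01 76.

0176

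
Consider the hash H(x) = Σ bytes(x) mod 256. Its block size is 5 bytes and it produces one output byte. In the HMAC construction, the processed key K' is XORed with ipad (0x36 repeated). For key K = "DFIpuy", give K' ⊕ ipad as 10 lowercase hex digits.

Key "DFIpuy" = 44 46 49 70 75 79 is 6 bytes > B = 5, so hash it first: H(key) = 31, then zero-pad to 5 bytes: K' = 31 00 00 00 00.
XOR each byte with 0x36: 31⊕36=07, 00⊕36=36, 00⊕36=36, 00⊕36=36, 00⊕36=36.

0736363636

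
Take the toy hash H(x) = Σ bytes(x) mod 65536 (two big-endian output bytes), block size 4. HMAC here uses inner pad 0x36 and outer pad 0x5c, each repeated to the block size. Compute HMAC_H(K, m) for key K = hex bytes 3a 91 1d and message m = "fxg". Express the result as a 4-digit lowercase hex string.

Key hex bytes 3a 91 1d is 3 bytes ≤ B = 4; zero-pad to 4 bytes: K' = 3a 91 1d 00.
K' ⊕ ipad = 0c a7 2b 36.  K' ⊕ opad = 66 cd 41 5c.
Inner input = (K'⊕ipad) ∥ m = 0c a7 2b 36 ∥ 66 78 67.
Inner hash: sum = 12+167+43+54+102+120+103 = 601 → 02 59.
Outer input = (K'⊕opad) ∥ inner = 66 cd 41 5c ∥ 02 59.
Outer hash (tag): sum = 102+205+65+92+2+89 = 555 → 02 2b.

022b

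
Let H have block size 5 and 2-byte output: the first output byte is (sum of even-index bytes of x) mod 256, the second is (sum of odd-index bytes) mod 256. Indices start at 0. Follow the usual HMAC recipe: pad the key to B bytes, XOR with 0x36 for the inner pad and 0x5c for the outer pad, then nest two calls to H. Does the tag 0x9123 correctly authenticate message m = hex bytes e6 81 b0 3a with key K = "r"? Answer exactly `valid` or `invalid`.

invalid

Key "r" = 72 is 1 byte ≤ B = 5; zero-pad to 5 bytes: K' = 72 00 00 00 00.
K' ⊕ ipad = 44 36 36 36 36; K' ⊕ opad = 2e 5c 5c 5c 5c.
Inner hash: even-index sum = 363 mod 256 = 107; odd-index sum = 514 mod 256 = 2 → 6b 02.
Outer hash (recomputed tag): even-index sum = 232 mod 256 = 232; odd-index sum = 291 mod 256 = 35 → e8 23.
Recomputed tag = e823; claimed = 9123 → mismatch.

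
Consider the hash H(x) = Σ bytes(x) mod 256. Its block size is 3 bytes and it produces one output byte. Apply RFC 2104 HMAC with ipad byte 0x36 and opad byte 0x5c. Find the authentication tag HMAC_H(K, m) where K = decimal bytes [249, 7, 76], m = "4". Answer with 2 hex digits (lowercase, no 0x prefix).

be

Key decimal bytes [249, 7, 76] = f9 07 4c is exactly B = 3 bytes: K' = f9 07 4c.
K' ⊕ ipad = cf 31 7a.  K' ⊕ opad = a5 5b 10.
Inner input = (K'⊕ipad) ∥ m = cf 31 7a ∥ 34.
Inner hash: sum = 207+49+122+52 = 430; mod 256 = 174 → ae.
Outer input = (K'⊕opad) ∥ inner = a5 5b 10 ∥ ae.
Outer hash (tag): sum = 165+91+16+174 = 446; mod 256 = 190 → be.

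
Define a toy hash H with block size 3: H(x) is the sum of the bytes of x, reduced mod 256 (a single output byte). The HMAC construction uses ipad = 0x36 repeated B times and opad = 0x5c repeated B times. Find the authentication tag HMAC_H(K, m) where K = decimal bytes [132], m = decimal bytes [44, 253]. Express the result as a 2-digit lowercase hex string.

Key decimal bytes [132] = 84 is 1 byte ≤ B = 3; zero-pad to 3 bytes: K' = 84 00 00.
K' ⊕ ipad = b2 36 36.  K' ⊕ opad = d8 5c 5c.
Inner input = (K'⊕ipad) ∥ m = b2 36 36 ∥ 2c fd.
Inner hash: sum = 178+54+54+44+253 = 583; mod 256 = 71 → 47.
Outer input = (K'⊕opad) ∥ inner = d8 5c 5c ∥ 47.
Outer hash (tag): sum = 216+92+92+71 = 471; mod 256 = 215 → d7.

d7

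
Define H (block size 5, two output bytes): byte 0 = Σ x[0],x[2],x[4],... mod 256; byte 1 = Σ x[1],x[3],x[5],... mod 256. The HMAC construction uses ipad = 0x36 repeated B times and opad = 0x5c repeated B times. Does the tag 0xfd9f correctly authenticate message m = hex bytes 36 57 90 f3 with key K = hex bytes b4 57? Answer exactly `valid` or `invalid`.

valid

Key hex bytes b4 57 is 2 bytes ≤ B = 5; zero-pad to 5 bytes: K' = b4 57 00 00 00.
K' ⊕ ipad = 82 61 36 36 36; K' ⊕ opad = e8 0b 5c 5c 5c.
Inner hash: even-index sum = 568 mod 256 = 56; odd-index sum = 349 mod 256 = 93 → 38 5d.
Outer hash (recomputed tag): even-index sum = 509 mod 256 = 253; odd-index sum = 159 mod 256 = 159 → fd 9f.
Recomputed tag = fd9f; claimed = fd9f → match.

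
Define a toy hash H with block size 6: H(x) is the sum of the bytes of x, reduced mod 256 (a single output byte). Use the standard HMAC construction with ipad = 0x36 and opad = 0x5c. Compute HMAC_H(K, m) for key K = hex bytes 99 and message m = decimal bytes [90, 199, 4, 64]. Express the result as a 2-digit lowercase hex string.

Key hex bytes 99 is 1 byte ≤ B = 6; zero-pad to 6 bytes: K' = 99 00 00 00 00 00.
K' ⊕ ipad = af 36 36 36 36 36.  K' ⊕ opad = c5 5c 5c 5c 5c 5c.
Inner input = (K'⊕ipad) ∥ m = af 36 36 36 36 36 ∥ 5a c7 04 40.
Inner hash: sum = 175+54+54+54+54+54+90+199+4+64 = 802; mod 256 = 34 → 22.
Outer input = (K'⊕opad) ∥ inner = c5 5c 5c 5c 5c 5c ∥ 22.
Outer hash (tag): sum = 197+92+92+92+92+92+34 = 691; mod 256 = 179 → b3.

b3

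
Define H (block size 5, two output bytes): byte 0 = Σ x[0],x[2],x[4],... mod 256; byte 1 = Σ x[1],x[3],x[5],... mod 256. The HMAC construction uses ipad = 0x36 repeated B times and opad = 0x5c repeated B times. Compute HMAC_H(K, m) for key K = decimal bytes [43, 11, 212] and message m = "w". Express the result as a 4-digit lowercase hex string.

Key decimal bytes [43, 11, 212] = 2b 0b d4 is 3 bytes ≤ B = 5; zero-pad to 5 bytes: K' = 2b 0b d4 00 00.
K' ⊕ ipad = 1d 3d e2 36 36.  K' ⊕ opad = 77 57 88 5c 5c.
Inner input = (K'⊕ipad) ∥ m = 1d 3d e2 36 36 ∥ 77.
Inner hash: even-index sum = 309 mod 256 = 53; odd-index sum = 234 mod 256 = 234 → 35 ea.
Outer input = (K'⊕opad) ∥ inner = 77 57 88 5c 5c ∥ 35 ea.
Outer hash (tag): even-index sum = 581 mod 256 = 69; odd-index sum = 232 mod 256 = 232 → 45 e8.

45e8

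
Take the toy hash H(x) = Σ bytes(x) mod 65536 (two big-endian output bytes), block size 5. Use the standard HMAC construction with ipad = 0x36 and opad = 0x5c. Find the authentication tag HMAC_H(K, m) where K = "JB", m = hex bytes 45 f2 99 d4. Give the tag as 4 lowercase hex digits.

Key "JB" = 4a 42 is 2 bytes ≤ B = 5; zero-pad to 5 bytes: K' = 4a 42 00 00 00.
K' ⊕ ipad = 7c 74 36 36 36.  K' ⊕ opad = 16 1e 5c 5c 5c.
Inner input = (K'⊕ipad) ∥ m = 7c 74 36 36 36 ∥ 45 f2 99 d4.
Inner hash: sum = 124+116+54+54+54+69+242+153+212 = 1078 → 04 36.
Outer input = (K'⊕opad) ∥ inner = 16 1e 5c 5c 5c ∥ 04 36.
Outer hash (tag): sum = 22+30+92+92+92+4+54 = 386 → 01 82.

0182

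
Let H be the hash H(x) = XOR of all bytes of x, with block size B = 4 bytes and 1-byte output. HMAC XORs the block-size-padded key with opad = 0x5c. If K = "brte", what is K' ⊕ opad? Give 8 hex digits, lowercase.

3e2e2839

Key "brte" = 62 72 74 65 is exactly B = 4 bytes: K' = 62 72 74 65.
XOR each byte with 0x5c: 62⊕5c=3e, 72⊕5c=2e, 74⊕5c=28, 65⊕5c=39.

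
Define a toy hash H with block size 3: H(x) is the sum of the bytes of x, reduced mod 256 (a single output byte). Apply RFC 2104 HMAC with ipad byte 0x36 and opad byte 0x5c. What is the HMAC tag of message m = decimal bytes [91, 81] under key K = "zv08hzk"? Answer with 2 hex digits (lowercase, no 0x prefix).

5c

Key "zv08hzk" = 7a 76 30 38 68 7a 6b is 7 bytes > B = 3, so hash it first: H(key) = a5, then zero-pad to 3 bytes: K' = a5 00 00.
K' ⊕ ipad = 93 36 36.  K' ⊕ opad = f9 5c 5c.
Inner input = (K'⊕ipad) ∥ m = 93 36 36 ∥ 5b 51.
Inner hash: sum = 147+54+54+91+81 = 427; mod 256 = 171 → ab.
Outer input = (K'⊕opad) ∥ inner = f9 5c 5c ∥ ab.
Outer hash (tag): sum = 249+92+92+171 = 604; mod 256 = 92 → 5c.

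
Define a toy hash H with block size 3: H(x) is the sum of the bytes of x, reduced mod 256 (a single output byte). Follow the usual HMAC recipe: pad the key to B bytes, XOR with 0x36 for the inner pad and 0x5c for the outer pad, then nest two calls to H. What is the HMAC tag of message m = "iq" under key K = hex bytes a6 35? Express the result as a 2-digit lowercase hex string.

62

Key hex bytes a6 35 is 2 bytes ≤ B = 3; zero-pad to 3 bytes: K' = a6 35 00.
K' ⊕ ipad = 90 03 36.  K' ⊕ opad = fa 69 5c.
Inner input = (K'⊕ipad) ∥ m = 90 03 36 ∥ 69 71.
Inner hash: sum = 144+3+54+105+113 = 419; mod 256 = 163 → a3.
Outer input = (K'⊕opad) ∥ inner = fa 69 5c ∥ a3.
Outer hash (tag): sum = 250+105+92+163 = 610; mod 256 = 98 → 62.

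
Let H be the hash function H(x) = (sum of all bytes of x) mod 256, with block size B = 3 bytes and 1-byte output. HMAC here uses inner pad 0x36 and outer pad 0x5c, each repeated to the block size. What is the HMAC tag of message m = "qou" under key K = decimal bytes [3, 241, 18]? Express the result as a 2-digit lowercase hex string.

cf

Key decimal bytes [3, 241, 18] = 03 f1 12 is exactly B = 3 bytes: K' = 03 f1 12.
K' ⊕ ipad = 35 c7 24.  K' ⊕ opad = 5f ad 4e.
Inner input = (K'⊕ipad) ∥ m = 35 c7 24 ∥ 71 6f 75.
Inner hash: sum = 53+199+36+113+111+117 = 629; mod 256 = 117 → 75.
Outer input = (K'⊕opad) ∥ inner = 5f ad 4e ∥ 75.
Outer hash (tag): sum = 95+173+78+117 = 463; mod 256 = 207 → cf.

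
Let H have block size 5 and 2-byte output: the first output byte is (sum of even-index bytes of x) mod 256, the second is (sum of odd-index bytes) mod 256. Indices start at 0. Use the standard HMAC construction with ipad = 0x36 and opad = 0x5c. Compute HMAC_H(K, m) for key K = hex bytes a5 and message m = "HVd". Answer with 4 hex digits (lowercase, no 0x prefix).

c90d

Key hex bytes a5 is 1 byte ≤ B = 5; zero-pad to 5 bytes: K' = a5 00 00 00 00.
K' ⊕ ipad = 93 36 36 36 36.  K' ⊕ opad = f9 5c 5c 5c 5c.
Inner input = (K'⊕ipad) ∥ m = 93 36 36 36 36 ∥ 48 56 64.
Inner hash: even-index sum = 341 mod 256 = 85; odd-index sum = 280 mod 256 = 24 → 55 18.
Outer input = (K'⊕opad) ∥ inner = f9 5c 5c 5c 5c ∥ 55 18.
Outer hash (tag): even-index sum = 457 mod 256 = 201; odd-index sum = 269 mod 256 = 13 → c9 0d.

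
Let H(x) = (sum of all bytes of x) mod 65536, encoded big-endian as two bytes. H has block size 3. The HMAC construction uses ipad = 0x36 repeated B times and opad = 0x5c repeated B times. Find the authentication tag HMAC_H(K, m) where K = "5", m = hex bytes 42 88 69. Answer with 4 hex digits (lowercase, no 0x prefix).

01c4

Key "5" = 35 is 1 byte ≤ B = 3; zero-pad to 3 bytes: K' = 35 00 00.
K' ⊕ ipad = 03 36 36.  K' ⊕ opad = 69 5c 5c.
Inner input = (K'⊕ipad) ∥ m = 03 36 36 ∥ 42 88 69.
Inner hash: sum = 3+54+54+66+136+105 = 418 → 01 a2.
Outer input = (K'⊕opad) ∥ inner = 69 5c 5c ∥ 01 a2.
Outer hash (tag): sum = 105+92+92+1+162 = 452 → 01 c4.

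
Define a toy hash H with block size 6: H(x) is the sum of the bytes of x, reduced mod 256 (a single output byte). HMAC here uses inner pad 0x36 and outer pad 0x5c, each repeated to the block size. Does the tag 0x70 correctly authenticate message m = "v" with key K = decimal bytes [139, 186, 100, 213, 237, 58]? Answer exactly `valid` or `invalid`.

valid

Key decimal bytes [139, 186, 100, 213, 237, 58] = 8b ba 64 d5 ed 3a is exactly B = 6 bytes: K' = 8b ba 64 d5 ed 3a.
K' ⊕ ipad = bd 8c 52 e3 db 0c; K' ⊕ opad = d7 e6 38 89 b1 66.
Inner hash: sum = 189+140+82+227+219+12+118 = 987; mod 256 = 219 → db.
Outer hash (recomputed tag): sum = 215+230+56+137+177+102+219 = 1136; mod 256 = 112 → 70.
Recomputed tag = 70; claimed = 70 → match.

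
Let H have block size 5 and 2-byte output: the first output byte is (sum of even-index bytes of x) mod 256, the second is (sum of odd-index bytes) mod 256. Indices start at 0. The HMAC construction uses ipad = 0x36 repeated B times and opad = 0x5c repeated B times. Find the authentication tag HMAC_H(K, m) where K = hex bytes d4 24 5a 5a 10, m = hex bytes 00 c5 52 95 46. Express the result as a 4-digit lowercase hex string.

f04c

Key hex bytes d4 24 5a 5a 10 is exactly B = 5 bytes: K' = d4 24 5a 5a 10.
K' ⊕ ipad = e2 12 6c 6c 26.  K' ⊕ opad = 88 78 06 06 4c.
Inner input = (K'⊕ipad) ∥ m = e2 12 6c 6c 26 ∥ 00 c5 52 95 46.
Inner hash: even-index sum = 718 mod 256 = 206; odd-index sum = 278 mod 256 = 22 → ce 16.
Outer input = (K'⊕opad) ∥ inner = 88 78 06 06 4c ∥ ce 16.
Outer hash (tag): even-index sum = 240 mod 256 = 240; odd-index sum = 332 mod 256 = 76 → f0 4c.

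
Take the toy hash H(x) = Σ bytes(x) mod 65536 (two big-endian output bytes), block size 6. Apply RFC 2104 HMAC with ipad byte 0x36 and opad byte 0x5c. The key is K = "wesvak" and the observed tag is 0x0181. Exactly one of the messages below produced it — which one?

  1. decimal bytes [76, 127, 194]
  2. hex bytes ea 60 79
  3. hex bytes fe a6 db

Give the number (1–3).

Key "wesvak" = 77 65 73 76 61 6b is exactly B = 6 bytes: K' = 77 65 73 76 61 6b.
K' ⊕ ipad = 41 53 45 40 57 5d; K' ⊕ opad = 2b 39 2f 2a 3d 37.
m1: inner = H(41 53 45 40 57 5d 4c 7f c2) = 03 5a; tag = H(2b 39 2f 2a 3d 37 03 5a) = 018e
m2: inner = H(41 53 45 40 57 5d ea 60 79) = 03 90; tag = H(2b 39 2f 2a 3d 37 03 90) = 01c4
m3: inner = H(41 53 45 40 57 5d fe a6 db) = 04 4c; tag = H(2b 39 2f 2a 3d 37 04 4c) = 0181 ← matches

3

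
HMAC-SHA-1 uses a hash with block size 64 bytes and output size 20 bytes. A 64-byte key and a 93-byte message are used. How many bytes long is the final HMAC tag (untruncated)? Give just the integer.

The tag is one SHA-1 digest: 20 bytes.

20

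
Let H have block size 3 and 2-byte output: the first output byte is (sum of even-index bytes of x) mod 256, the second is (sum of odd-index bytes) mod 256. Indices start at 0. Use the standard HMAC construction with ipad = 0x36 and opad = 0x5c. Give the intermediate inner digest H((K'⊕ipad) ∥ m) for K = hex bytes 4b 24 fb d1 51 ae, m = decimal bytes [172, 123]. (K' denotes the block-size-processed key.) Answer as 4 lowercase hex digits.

Key hex bytes 4b 24 fb d1 51 ae is 6 bytes > B = 3, so hash it first: H(key) = 97 a3, then zero-pad to 3 bytes: K' = 97 a3 00.
K' ⊕ ipad = a1 95 36.
Inner input = a1 95 36 ∥ ac 7b.
Inner hash: even-index sum = 338 mod 256 = 82; odd-index sum = 321 mod 256 = 65 → 52 41.

5241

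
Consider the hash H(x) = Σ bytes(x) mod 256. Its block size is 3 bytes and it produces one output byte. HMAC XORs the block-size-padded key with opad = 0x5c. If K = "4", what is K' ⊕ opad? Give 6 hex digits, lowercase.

685c5c

Key "4" = 34 is 1 byte ≤ B = 3; zero-pad to 3 bytes: K' = 34 00 00.
XOR each byte with 0x5c: 34⊕5c=68, 00⊕5c=5c, 00⊕5c=5c.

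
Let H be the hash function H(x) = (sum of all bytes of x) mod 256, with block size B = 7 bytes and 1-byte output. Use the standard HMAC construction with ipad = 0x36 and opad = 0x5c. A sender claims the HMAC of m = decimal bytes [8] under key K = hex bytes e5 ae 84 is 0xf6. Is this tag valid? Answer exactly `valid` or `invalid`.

invalid

Key hex bytes e5 ae 84 is 3 bytes ≤ B = 7; zero-pad to 7 bytes: K' = e5 ae 84 00 00 00 00.
K' ⊕ ipad = d3 98 b2 36 36 36 36; K' ⊕ opad = b9 f2 d8 5c 5c 5c 5c.
Inner hash: sum = 211+152+178+54+54+54+54+8 = 765; mod 256 = 253 → fd.
Outer hash (recomputed tag): sum = 185+242+216+92+92+92+92+253 = 1264; mod 256 = 240 → f0.
Recomputed tag = f0; claimed = f6 → mismatch.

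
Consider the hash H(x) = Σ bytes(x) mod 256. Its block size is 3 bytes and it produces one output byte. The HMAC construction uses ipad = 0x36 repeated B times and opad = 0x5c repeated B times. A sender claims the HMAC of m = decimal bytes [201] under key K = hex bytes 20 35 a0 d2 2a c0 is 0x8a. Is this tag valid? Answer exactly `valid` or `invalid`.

Key hex bytes 20 35 a0 d2 2a c0 is 6 bytes > B = 3, so hash it first: H(key) = b1, then zero-pad to 3 bytes: K' = b1 00 00.
K' ⊕ ipad = 87 36 36; K' ⊕ opad = ed 5c 5c.
Inner hash: sum = 135+54+54+201 = 444; mod 256 = 188 → bc.
Outer hash (recomputed tag): sum = 237+92+92+188 = 609; mod 256 = 97 → 61.
Recomputed tag = 61; claimed = 8a → mismatch.

invalid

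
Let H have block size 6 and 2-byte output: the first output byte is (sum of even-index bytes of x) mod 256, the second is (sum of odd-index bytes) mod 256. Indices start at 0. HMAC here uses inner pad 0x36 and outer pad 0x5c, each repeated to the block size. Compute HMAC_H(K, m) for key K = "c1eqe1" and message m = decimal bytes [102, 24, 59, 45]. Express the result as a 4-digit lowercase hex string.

4da1

Key "c1eqe1" = 63 31 65 71 65 31 is exactly B = 6 bytes: K' = 63 31 65 71 65 31.
K' ⊕ ipad = 55 07 53 47 53 07.  K' ⊕ opad = 3f 6d 39 2d 39 6d.
Inner input = (K'⊕ipad) ∥ m = 55 07 53 47 53 07 ∥ 66 18 3b 2d.
Inner hash: even-index sum = 412 mod 256 = 156; odd-index sum = 154 mod 256 = 154 → 9c 9a.
Outer input = (K'⊕opad) ∥ inner = 3f 6d 39 2d 39 6d ∥ 9c 9a.
Outer hash (tag): even-index sum = 333 mod 256 = 77; odd-index sum = 417 mod 256 = 161 → 4d a1.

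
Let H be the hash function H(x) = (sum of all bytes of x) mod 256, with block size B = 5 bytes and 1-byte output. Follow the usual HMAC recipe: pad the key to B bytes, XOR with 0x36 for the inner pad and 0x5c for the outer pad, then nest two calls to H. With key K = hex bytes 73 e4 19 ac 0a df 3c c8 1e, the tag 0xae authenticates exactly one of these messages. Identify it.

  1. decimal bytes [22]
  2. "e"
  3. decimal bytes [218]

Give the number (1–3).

3

Key hex bytes 73 e4 19 ac 0a df 3c c8 1e is 9 bytes > B = 5, so hash it first: H(key) = 27, then zero-pad to 5 bytes: K' = 27 00 00 00 00.
K' ⊕ ipad = 11 36 36 36 36; K' ⊕ opad = 7b 5c 5c 5c 5c.
m1: inner = H(11 36 36 36 36 16) = ff; tag = H(7b 5c 5c 5c 5c ff) = ea
m2: inner = H(11 36 36 36 36 65) = 4e; tag = H(7b 5c 5c 5c 5c 4e) = 39
m3: inner = H(11 36 36 36 36 da) = c3; tag = H(7b 5c 5c 5c 5c c3) = ae ← matches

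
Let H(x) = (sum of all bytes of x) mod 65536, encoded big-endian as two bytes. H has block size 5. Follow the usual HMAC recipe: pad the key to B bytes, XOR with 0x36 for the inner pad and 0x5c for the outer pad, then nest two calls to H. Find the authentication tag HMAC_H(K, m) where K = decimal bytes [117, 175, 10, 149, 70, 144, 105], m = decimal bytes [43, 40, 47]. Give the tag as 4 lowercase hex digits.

025f

Key decimal bytes [117, 175, 10, 149, 70, 144, 105] = 75 af 0a 95 46 90 69 is 7 bytes > B = 5, so hash it first: H(key) = 03 02, then zero-pad to 5 bytes: K' = 03 02 00 00 00.
K' ⊕ ipad = 35 34 36 36 36.  K' ⊕ opad = 5f 5e 5c 5c 5c.
Inner input = (K'⊕ipad) ∥ m = 35 34 36 36 36 ∥ 2b 28 2f.
Inner hash: sum = 53+52+54+54+54+43+40+47 = 397 → 01 8d.
Outer input = (K'⊕opad) ∥ inner = 5f 5e 5c 5c 5c ∥ 01 8d.
Outer hash (tag): sum = 95+94+92+92+92+1+141 = 607 → 02 5f.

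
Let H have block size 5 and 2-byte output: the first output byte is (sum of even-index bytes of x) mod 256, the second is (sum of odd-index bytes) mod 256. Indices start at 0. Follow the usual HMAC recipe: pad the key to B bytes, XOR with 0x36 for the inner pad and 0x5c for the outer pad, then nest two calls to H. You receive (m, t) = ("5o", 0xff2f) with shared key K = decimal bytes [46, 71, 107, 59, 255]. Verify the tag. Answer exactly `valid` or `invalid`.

Key decimal bytes [46, 71, 107, 59, 255] = 2e 47 6b 3b ff is exactly B = 5 bytes: K' = 2e 47 6b 3b ff.
K' ⊕ ipad = 18 71 5d 0d c9; K' ⊕ opad = 72 1b 37 67 a3.
Inner hash: even-index sum = 429 mod 256 = 173; odd-index sum = 179 mod 256 = 179 → ad b3.
Outer hash (recomputed tag): even-index sum = 511 mod 256 = 255; odd-index sum = 303 mod 256 = 47 → ff 2f.
Recomputed tag = ff2f; claimed = ff2f → match.

valid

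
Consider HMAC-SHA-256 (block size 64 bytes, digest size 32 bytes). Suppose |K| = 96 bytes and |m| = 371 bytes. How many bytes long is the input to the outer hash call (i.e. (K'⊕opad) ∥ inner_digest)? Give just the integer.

Key is 96 > 64 bytes, so it is hashed to 32 bytes then zero-padded to 64: |K'| = 64.
Outer input = (K'⊕opad) ∥ H(inner) → 64 + 32 = 96 bytes.

96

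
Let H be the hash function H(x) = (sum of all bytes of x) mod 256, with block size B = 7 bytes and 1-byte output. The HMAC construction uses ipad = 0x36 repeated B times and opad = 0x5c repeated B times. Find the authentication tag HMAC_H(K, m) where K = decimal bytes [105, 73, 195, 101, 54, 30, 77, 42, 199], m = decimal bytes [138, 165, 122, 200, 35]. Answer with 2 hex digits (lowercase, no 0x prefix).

8a

Key decimal bytes [105, 73, 195, 101, 54, 30, 77, 42, 199] = 69 49 c3 65 36 1e 4d 2a c7 is 9 bytes > B = 7, so hash it first: H(key) = 6c, then zero-pad to 7 bytes: K' = 6c 00 00 00 00 00 00.
K' ⊕ ipad = 5a 36 36 36 36 36 36.  K' ⊕ opad = 30 5c 5c 5c 5c 5c 5c.
Inner input = (K'⊕ipad) ∥ m = 5a 36 36 36 36 36 36 ∥ 8a a5 7a c8 23.
Inner hash: sum = 90+54+54+54+54+54+54+138+165+122+200+35 = 1074; mod 256 = 50 → 32.
Outer input = (K'⊕opad) ∥ inner = 30 5c 5c 5c 5c 5c 5c ∥ 32.
Outer hash (tag): sum = 48+92+92+92+92+92+92+50 = 650; mod 256 = 138 → 8a.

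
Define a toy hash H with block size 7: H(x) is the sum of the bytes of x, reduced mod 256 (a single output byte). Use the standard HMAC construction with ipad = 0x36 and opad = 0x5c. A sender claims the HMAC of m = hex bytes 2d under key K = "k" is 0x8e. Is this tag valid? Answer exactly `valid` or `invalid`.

invalid

Key "k" = 6b is 1 byte ≤ B = 7; zero-pad to 7 bytes: K' = 6b 00 00 00 00 00 00.
K' ⊕ ipad = 5d 36 36 36 36 36 36; K' ⊕ opad = 37 5c 5c 5c 5c 5c 5c.
Inner hash: sum = 93+54+54+54+54+54+54+45 = 462; mod 256 = 206 → ce.
Outer hash (recomputed tag): sum = 55+92+92+92+92+92+92+206 = 813; mod 256 = 45 → 2d.
Recomputed tag = 2d; claimed = 8e → mismatch.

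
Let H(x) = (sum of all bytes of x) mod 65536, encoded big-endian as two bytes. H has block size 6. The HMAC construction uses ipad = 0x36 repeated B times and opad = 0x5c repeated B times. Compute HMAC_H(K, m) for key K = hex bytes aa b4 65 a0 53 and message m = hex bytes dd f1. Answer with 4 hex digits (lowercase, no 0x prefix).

Key hex bytes aa b4 65 a0 53 is 5 bytes ≤ B = 6; zero-pad to 6 bytes: K' = aa b4 65 a0 53 00.
K' ⊕ ipad = 9c 82 53 96 65 36.  K' ⊕ opad = f6 e8 39 fc 0f 5c.
Inner input = (K'⊕ipad) ∥ m = 9c 82 53 96 65 36 ∥ dd f1.
Inner hash: sum = 156+130+83+150+101+54+221+241 = 1136 → 04 70.
Outer input = (K'⊕opad) ∥ inner = f6 e8 39 fc 0f 5c ∥ 04 70.
Outer hash (tag): sum = 246+232+57+252+15+92+4+112 = 1010 → 03 f2.

03f2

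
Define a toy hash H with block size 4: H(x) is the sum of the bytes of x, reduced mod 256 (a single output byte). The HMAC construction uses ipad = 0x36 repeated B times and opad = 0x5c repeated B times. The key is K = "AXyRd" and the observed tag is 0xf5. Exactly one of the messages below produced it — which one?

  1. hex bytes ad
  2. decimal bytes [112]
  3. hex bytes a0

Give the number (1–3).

Key "AXyRd" = 41 58 79 52 64 is 5 bytes > B = 4, so hash it first: H(key) = c8, then zero-pad to 4 bytes: K' = c8 00 00 00.
K' ⊕ ipad = fe 36 36 36; K' ⊕ opad = 94 5c 5c 5c.
m1: inner = H(fe 36 36 36 ad) = 4d; tag = H(94 5c 5c 5c 4d) = f5 ← matches
m2: inner = H(fe 36 36 36 70) = 10; tag = H(94 5c 5c 5c 10) = b8
m3: inner = H(fe 36 36 36 a0) = 40; tag = H(94 5c 5c 5c 40) = e8

1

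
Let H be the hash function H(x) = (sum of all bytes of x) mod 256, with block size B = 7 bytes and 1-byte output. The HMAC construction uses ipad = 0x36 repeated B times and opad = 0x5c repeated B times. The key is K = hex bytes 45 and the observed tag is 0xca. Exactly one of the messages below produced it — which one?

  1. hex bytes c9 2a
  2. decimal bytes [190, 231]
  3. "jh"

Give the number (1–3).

Key hex bytes 45 is 1 byte ≤ B = 7; zero-pad to 7 bytes: K' = 45 00 00 00 00 00 00.
K' ⊕ ipad = 73 36 36 36 36 36 36; K' ⊕ opad = 19 5c 5c 5c 5c 5c 5c.
m1: inner = H(73 36 36 36 36 36 36 c9 2a) = aa; tag = H(19 5c 5c 5c 5c 5c 5c aa) = eb
m2: inner = H(73 36 36 36 36 36 36 be e7) = 5c; tag = H(19 5c 5c 5c 5c 5c 5c 5c) = 9d
m3: inner = H(73 36 36 36 36 36 36 6a 68) = 89; tag = H(19 5c 5c 5c 5c 5c 5c 89) = ca ← matches

3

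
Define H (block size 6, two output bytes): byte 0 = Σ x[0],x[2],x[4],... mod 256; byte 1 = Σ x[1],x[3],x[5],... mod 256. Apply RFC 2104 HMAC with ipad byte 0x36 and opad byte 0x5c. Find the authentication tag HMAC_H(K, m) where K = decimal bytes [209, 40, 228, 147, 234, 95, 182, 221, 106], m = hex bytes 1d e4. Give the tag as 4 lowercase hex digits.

ad74

Key decimal bytes [209, 40, 228, 147, 234, 95, 182, 221, 106] = d1 28 e4 93 ea 5f b6 dd 6a is 9 bytes > B = 6, so hash it first: H(key) = bf f7, then zero-pad to 6 bytes: K' = bf f7 00 00 00 00.
K' ⊕ ipad = 89 c1 36 36 36 36.  K' ⊕ opad = e3 ab 5c 5c 5c 5c.
Inner input = (K'⊕ipad) ∥ m = 89 c1 36 36 36 36 ∥ 1d e4.
Inner hash: even-index sum = 274 mod 256 = 18; odd-index sum = 529 mod 256 = 17 → 12 11.
Outer input = (K'⊕opad) ∥ inner = e3 ab 5c 5c 5c 5c ∥ 12 11.
Outer hash (tag): even-index sum = 429 mod 256 = 173; odd-index sum = 372 mod 256 = 116 → ad 74.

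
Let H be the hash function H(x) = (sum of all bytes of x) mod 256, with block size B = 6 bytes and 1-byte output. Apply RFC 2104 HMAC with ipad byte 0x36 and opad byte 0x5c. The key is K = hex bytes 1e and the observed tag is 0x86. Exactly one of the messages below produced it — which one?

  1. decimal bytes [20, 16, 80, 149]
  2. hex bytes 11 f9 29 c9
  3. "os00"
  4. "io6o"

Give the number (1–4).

3

Key hex bytes 1e is 1 byte ≤ B = 6; zero-pad to 6 bytes: K' = 1e 00 00 00 00 00.
K' ⊕ ipad = 28 36 36 36 36 36; K' ⊕ opad = 42 5c 5c 5c 5c 5c.
m1: inner = H(28 36 36 36 36 36 14 10 50 95) = 3f; tag = H(42 5c 5c 5c 5c 5c 3f) = 4d
m2: inner = H(28 36 36 36 36 36 11 f9 29 c9) = 32; tag = H(42 5c 5c 5c 5c 5c 32) = 40
m3: inner = H(28 36 36 36 36 36 6f 73 30 30) = 78; tag = H(42 5c 5c 5c 5c 5c 78) = 86 ← matches
m4: inner = H(28 36 36 36 36 36 69 6f 36 6f) = b3; tag = H(42 5c 5c 5c 5c 5c b3) = c1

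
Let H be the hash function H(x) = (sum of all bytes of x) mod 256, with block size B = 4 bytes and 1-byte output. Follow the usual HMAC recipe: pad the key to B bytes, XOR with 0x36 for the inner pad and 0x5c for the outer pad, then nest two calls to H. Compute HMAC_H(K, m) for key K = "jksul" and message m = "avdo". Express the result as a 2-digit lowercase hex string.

f4

Key "jksul" = 6a 6b 73 75 6c is 5 bytes > B = 4, so hash it first: H(key) = 29, then zero-pad to 4 bytes: K' = 29 00 00 00.
K' ⊕ ipad = 1f 36 36 36.  K' ⊕ opad = 75 5c 5c 5c.
Inner input = (K'⊕ipad) ∥ m = 1f 36 36 36 ∥ 61 76 64 6f.
Inner hash: sum = 31+54+54+54+97+118+100+111 = 619; mod 256 = 107 → 6b.
Outer input = (K'⊕opad) ∥ inner = 75 5c 5c 5c ∥ 6b.
Outer hash (tag): sum = 117+92+92+92+107 = 500; mod 256 = 244 → f4.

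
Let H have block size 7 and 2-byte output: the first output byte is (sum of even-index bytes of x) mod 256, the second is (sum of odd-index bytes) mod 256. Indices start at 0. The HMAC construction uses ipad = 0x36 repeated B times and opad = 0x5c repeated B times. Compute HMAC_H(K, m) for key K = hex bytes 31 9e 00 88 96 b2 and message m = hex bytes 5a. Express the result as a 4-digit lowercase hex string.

Key hex bytes 31 9e 00 88 96 b2 is 6 bytes ≤ B = 7; zero-pad to 7 bytes: K' = 31 9e 00 88 96 b2 00.
K' ⊕ ipad = 07 a8 36 be a0 84 36.  K' ⊕ opad = 6d c2 5c d4 ca ee 5c.
Inner input = (K'⊕ipad) ∥ m = 07 a8 36 be a0 84 36 ∥ 5a.
Inner hash: even-index sum = 275 mod 256 = 19; odd-index sum = 580 mod 256 = 68 → 13 44.
Outer input = (K'⊕opad) ∥ inner = 6d c2 5c d4 ca ee 5c ∥ 13 44.
Outer hash (tag): even-index sum = 563 mod 256 = 51; odd-index sum = 663 mod 256 = 151 → 33 97.

3397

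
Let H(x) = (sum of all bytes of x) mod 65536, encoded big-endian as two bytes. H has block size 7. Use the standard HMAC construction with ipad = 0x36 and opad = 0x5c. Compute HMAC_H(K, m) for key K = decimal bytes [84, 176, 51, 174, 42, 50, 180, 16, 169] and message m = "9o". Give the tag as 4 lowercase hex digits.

03a2

Key decimal bytes [84, 176, 51, 174, 42, 50, 180, 16, 169] = 54 b0 33 ae 2a 32 b4 10 a9 is 9 bytes > B = 7, so hash it first: H(key) = 03 ae, then zero-pad to 7 bytes: K' = 03 ae 00 00 00 00 00.
K' ⊕ ipad = 35 98 36 36 36 36 36.  K' ⊕ opad = 5f f2 5c 5c 5c 5c 5c.
Inner input = (K'⊕ipad) ∥ m = 35 98 36 36 36 36 36 ∥ 39 6f.
Inner hash: sum = 53+152+54+54+54+54+54+57+111 = 643 → 02 83.
Outer input = (K'⊕opad) ∥ inner = 5f f2 5c 5c 5c 5c 5c ∥ 02 83.
Outer hash (tag): sum = 95+242+92+92+92+92+92+2+131 = 930 → 03 a2.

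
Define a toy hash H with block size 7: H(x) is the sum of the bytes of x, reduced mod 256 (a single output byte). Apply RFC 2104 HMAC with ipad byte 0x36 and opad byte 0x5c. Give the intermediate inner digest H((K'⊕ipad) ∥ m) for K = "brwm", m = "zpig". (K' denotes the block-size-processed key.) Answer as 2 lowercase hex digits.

90

Key "brwm" = 62 72 77 6d is 4 bytes ≤ B = 7; zero-pad to 7 bytes: K' = 62 72 77 6d 00 00 00.
K' ⊕ ipad = 54 44 41 5b 36 36 36.
Inner input = 54 44 41 5b 36 36 36 ∥ 7a 70 69 67.
Inner hash: sum = 84+68+65+91+54+54+54+122+112+105+103 = 912; mod 256 = 144 → 90.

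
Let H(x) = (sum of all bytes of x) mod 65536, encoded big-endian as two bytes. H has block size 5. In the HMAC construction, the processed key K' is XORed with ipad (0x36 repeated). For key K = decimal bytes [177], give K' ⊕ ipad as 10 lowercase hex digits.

8736363636

Key decimal bytes [177] = b1 is 1 byte ≤ B = 5; zero-pad to 5 bytes: K' = b1 00 00 00 00.
XOR each byte with 0x36: b1⊕36=87, 00⊕36=36, 00⊕36=36, 00⊕36=36, 00⊕36=36.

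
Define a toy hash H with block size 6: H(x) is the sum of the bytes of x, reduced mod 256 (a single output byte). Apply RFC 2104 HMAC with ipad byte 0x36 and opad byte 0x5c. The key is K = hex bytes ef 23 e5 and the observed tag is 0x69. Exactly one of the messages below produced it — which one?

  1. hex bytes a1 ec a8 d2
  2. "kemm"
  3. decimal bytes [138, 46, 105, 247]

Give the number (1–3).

1

Key hex bytes ef 23 e5 is 3 bytes ≤ B = 6; zero-pad to 6 bytes: K' = ef 23 e5 00 00 00.
K' ⊕ ipad = d9 15 d3 36 36 36; K' ⊕ opad = b3 7f b9 5c 5c 5c.
m1: inner = H(d9 15 d3 36 36 36 a1 ec a8 d2) = 6a; tag = H(b3 7f b9 5c 5c 5c 6a) = 69 ← matches
m2: inner = H(d9 15 d3 36 36 36 6b 65 6d 6d) = 0d; tag = H(b3 7f b9 5c 5c 5c 0d) = 0c
m3: inner = H(d9 15 d3 36 36 36 8a 2e 69 f7) = 7b; tag = H(b3 7f b9 5c 5c 5c 7b) = 7a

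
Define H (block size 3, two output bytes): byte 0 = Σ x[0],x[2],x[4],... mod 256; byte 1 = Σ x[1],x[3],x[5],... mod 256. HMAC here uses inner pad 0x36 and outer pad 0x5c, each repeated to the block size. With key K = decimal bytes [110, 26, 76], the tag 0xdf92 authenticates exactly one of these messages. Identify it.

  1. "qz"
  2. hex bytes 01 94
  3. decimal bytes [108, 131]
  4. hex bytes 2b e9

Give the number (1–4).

Key decimal bytes [110, 26, 76] = 6e 1a 4c is exactly B = 3 bytes: K' = 6e 1a 4c.
K' ⊕ ipad = 58 2c 7a; K' ⊕ opad = 32 46 10.
m1: inner = H(58 2c 7a 71 7a) = 4c 9d; tag = H(32 46 10 4c 9d) = df92 ← matches
m2: inner = H(58 2c 7a 01 94) = 66 2d; tag = H(32 46 10 66 2d) = 6fac
m3: inner = H(58 2c 7a 6c 83) = 55 98; tag = H(32 46 10 55 98) = da9b
m4: inner = H(58 2c 7a 2b e9) = bb 57; tag = H(32 46 10 bb 57) = 9901

1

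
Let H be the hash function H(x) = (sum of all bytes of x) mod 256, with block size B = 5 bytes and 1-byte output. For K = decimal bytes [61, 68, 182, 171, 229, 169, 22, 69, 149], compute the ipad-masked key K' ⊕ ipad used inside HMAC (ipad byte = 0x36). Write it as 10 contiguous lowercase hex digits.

Key decimal bytes [61, 68, 182, 171, 229, 169, 22, 69, 149] = 3d 44 b6 ab e5 a9 16 45 95 is 9 bytes > B = 5, so hash it first: H(key) = 60, then zero-pad to 5 bytes: K' = 60 00 00 00 00.
XOR each byte with 0x36: 60⊕36=56, 00⊕36=36, 00⊕36=36, 00⊕36=36, 00⊕36=36.

5636363636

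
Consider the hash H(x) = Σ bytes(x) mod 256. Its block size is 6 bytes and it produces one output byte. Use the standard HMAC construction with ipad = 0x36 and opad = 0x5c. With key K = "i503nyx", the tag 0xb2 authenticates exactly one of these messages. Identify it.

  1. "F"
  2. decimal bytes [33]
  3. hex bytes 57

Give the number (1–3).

1

Key "i503nyx" = 69 35 30 33 6e 79 78 is 7 bytes > B = 6, so hash it first: H(key) = 60, then zero-pad to 6 bytes: K' = 60 00 00 00 00 00.
K' ⊕ ipad = 56 36 36 36 36 36; K' ⊕ opad = 3c 5c 5c 5c 5c 5c.
m1: inner = H(56 36 36 36 36 36 46) = aa; tag = H(3c 5c 5c 5c 5c 5c aa) = b2 ← matches
m2: inner = H(56 36 36 36 36 36 21) = 85; tag = H(3c 5c 5c 5c 5c 5c 85) = 8d
m3: inner = H(56 36 36 36 36 36 57) = bb; tag = H(3c 5c 5c 5c 5c 5c bb) = c3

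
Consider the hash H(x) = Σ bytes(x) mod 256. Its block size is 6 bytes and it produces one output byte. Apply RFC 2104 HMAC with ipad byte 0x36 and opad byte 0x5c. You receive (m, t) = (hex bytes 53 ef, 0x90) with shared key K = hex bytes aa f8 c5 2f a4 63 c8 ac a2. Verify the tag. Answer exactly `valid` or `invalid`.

Key hex bytes aa f8 c5 2f a4 63 c8 ac a2 is 9 bytes > B = 6, so hash it first: H(key) = b3, then zero-pad to 6 bytes: K' = b3 00 00 00 00 00.
K' ⊕ ipad = 85 36 36 36 36 36; K' ⊕ opad = ef 5c 5c 5c 5c 5c.
Inner hash: sum = 133+54+54+54+54+54+83+239 = 725; mod 256 = 213 → d5.
Outer hash (recomputed tag): sum = 239+92+92+92+92+92+213 = 912; mod 256 = 144 → 90.
Recomputed tag = 90; claimed = 90 → match.

valid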